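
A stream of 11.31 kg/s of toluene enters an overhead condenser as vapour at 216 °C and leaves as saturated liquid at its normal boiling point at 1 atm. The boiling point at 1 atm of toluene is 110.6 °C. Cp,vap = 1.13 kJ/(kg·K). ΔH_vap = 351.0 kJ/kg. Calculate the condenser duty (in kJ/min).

Q_c = 319000 kJ/min

vapour 216→110.6 °C: -119.1 kJ/kg
condensation at 110.6 °C: -351 kJ/kg
Δh = -119.1 + -351 = -470.1 kJ/kg
Q = ṁ·Δh = 11.31 kg/s × -470.1 kJ/kg = -5316.9 kJ/s
|Q| = 5316.9 kW = 319010 kJ/min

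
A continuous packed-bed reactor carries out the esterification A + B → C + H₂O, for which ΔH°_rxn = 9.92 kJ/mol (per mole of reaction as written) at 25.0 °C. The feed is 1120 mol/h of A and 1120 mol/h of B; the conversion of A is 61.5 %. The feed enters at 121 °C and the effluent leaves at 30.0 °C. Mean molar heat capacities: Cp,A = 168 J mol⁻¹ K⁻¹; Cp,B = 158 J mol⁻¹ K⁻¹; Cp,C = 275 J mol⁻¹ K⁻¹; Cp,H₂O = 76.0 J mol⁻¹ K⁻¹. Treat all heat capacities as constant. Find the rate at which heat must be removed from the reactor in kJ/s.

Q_out = 7.31 kJ/s

Extent of reaction ξ = 0.615 × 1120 = 688.8 mol/h
Reaction term: ξ·ΔH°_rxn = 688.8 × 9.92 = 6832.9 kJ/h
Sensible, feed 121→25 °C: -35052 kJ/h
Outlet flows (mol/h): A 431.2, B 431.2, C 688.8, H₂O 688.8
Sensible, products 25→30.0 °C: 1911.7 kJ/h
Q = ΔH = -26307 kJ/h = -7.3075 kW
Heat removed = 7.3075 kJ/s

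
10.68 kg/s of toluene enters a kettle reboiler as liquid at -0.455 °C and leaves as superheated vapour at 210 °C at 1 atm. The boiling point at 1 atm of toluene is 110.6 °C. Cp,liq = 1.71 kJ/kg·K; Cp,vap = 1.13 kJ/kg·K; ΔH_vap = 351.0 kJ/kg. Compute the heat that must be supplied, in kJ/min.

Q = 419000 kJ/min

liquid -0.455→110.6 °C: 189.9 kJ/kg
vaporisation at 110.6 °C: 351 kJ/kg
vapour 110.6→210 °C: 112.32 kJ/kg
Δh = 189.9 + 351 + 112.32 = 653.23 kJ/kg
Q = ṁ·Δh = 10.68 kg/s × 653.23 kJ/kg = 6976.5 kJ/s
|Q| = 6976.5 kW = 418590 kJ/min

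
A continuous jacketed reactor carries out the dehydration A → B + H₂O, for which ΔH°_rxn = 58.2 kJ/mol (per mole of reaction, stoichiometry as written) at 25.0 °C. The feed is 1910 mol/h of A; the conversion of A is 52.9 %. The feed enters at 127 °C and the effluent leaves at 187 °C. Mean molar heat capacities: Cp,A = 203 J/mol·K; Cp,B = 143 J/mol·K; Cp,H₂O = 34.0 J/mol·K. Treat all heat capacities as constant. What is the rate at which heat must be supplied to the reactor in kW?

Q_in = 21.6 kW

Extent of reaction ξ = 0.529 × 1910 = 1010.4 mol/h
Reaction term: ξ·ΔH°_rxn = 1010.4 × 58.2 = 58805 kJ/h
Sensible, feed 127→25 °C: -39548 kJ/h
Outlet flows (mol/h): A 899.61, B 1010.4, H₂O 1010.4
Sensible, products 25→187 °C: 58556 kJ/h
Q = ΔH = 77813 kJ/h = 21.615 kW
Heat supplied = 21.615 kW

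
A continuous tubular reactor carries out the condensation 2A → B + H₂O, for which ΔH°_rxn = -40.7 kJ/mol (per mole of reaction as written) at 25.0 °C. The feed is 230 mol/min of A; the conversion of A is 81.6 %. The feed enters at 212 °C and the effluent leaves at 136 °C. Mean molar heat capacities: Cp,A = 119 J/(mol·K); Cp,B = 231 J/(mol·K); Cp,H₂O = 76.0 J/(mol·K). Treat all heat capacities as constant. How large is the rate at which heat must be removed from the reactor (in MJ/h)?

Extent of reaction ξ = 0.816 × 230 / 2 = 93.84 mol/min
Reaction term: ξ·ΔH°_rxn = 93.84 × -40.7 = -3819.3 kJ/min
Sensible, feed 212→25 °C: -5118.2 kJ/min
Outlet flows (mol/min): A 42.32, B 93.84, H₂O 93.84
Sensible, products 25→136 °C: 3756.8 kJ/min
Q = ΔH = -5180.7 kJ/min = -86.345 kW
Heat removed = 310.84 MJ/h

Q_out = 311 MJ/h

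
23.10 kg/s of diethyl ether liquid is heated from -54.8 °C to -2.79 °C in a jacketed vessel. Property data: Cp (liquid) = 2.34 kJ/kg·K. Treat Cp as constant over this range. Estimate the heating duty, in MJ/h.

Q = ṁ·Cp·ΔT = 23.10 × 2.34 × (-2.79 − -54.8) = 2811.3 kJ/s
Heating duty = 10121 MJ/h

Q = 10100 MJ/h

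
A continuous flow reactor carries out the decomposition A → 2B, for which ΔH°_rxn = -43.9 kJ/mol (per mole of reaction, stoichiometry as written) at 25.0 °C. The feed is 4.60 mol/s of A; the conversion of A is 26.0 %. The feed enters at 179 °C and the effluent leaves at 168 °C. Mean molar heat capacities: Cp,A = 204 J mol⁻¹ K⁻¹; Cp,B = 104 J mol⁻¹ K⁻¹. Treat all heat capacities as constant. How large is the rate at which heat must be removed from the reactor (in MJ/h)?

Extent of reaction ξ = 0.260 × 4.60 = 1.196 mol/s
Reaction term: ξ·ΔH°_rxn = 1.196 × -43.9 = -52.504 kJ/s
Sensible, feed 179→25 °C: -144.51 kJ/s
Outlet flows (mol/s): A 3.404, B 2.392
Sensible, products 25→168 °C: 134.88 kJ/s
Q = ΔH = -62.143 kJ/s = -62.143 kW
Heat removed = 223.71 MJ/h

Q_out = 224 MJ/h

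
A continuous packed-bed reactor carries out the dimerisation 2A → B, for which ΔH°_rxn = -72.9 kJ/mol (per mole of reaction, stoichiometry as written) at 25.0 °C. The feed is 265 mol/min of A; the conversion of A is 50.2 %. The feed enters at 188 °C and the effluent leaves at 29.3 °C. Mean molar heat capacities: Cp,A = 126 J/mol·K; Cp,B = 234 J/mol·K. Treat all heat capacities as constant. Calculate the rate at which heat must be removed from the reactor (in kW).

Q_out = 169 kW

Extent of reaction ξ = 0.502 × 265 / 2 = 66.515 mol/min
Reaction term: ξ·ΔH°_rxn = 66.515 × -72.9 = -4848.9 kJ/min
Sensible, feed 188→25 °C: -5442.6 kJ/min
Outlet flows (mol/min): A 131.97, B 66.515
Sensible, products 25→29.3 °C: 138.43 kJ/min
Q = ΔH = -10153 kJ/min = -169.22 kW
Heat removed = 169.22 kW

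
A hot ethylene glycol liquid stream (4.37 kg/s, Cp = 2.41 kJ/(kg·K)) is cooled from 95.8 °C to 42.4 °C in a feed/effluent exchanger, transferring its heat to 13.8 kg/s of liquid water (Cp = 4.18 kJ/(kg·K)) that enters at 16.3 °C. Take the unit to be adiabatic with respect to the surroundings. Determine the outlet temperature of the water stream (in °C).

Heat released by hot stream: Q = 4.37 × 2.41 × (95.8 − 42.4) = 562.39 kJ/s
Energy balance on cold side (adiabatic exchanger): Q = ṁ_c·Cp_c·(T_c,out − T_c,in)
T_c,out = 16.3 + 562.39/(13.8 × 4.18) = 26.05 °C

T_c,out = 26.0 °C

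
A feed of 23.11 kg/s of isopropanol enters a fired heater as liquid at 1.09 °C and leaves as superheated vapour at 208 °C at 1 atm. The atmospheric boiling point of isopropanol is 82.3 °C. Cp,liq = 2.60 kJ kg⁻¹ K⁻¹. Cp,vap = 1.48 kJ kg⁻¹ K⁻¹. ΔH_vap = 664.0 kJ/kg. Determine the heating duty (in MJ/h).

liquid 1.09→82.3 °C: 211.15 kJ/kg
vaporisation at 82.3 °C: 664 kJ/kg
vapour 82.3→208 °C: 186.04 kJ/kg
Δh = 211.15 + 664 + 186.04 = 1061.2 kJ/kg
Q = ṁ·Δh = 23.11 kg/s × 1061.2 kJ/kg = 24524 kJ/s
|Q| = 24524 kW = 88286 MJ/h

Q = 88300 MJ/h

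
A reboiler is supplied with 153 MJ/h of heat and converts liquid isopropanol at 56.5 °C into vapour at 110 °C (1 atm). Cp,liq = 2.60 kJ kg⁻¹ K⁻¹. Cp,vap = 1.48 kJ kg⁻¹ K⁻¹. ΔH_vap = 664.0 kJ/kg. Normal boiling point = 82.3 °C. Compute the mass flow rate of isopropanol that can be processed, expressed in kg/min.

ṁ = 3.30 kg/min

Δh = 2.60×(82.3−56.5) + 664.0 + 1.48×(110−82.3) = 772.08 kJ/kg
Q = 153 MJ/h = 42.5 kJ/s = 2550 kJ/min
ṁ = Q/Δh = 2550 / 772.08 = 3.3028 kg/min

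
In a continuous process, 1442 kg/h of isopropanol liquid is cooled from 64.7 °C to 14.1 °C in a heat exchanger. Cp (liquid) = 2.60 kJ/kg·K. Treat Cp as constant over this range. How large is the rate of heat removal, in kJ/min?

Q_c = 3160 kJ/min

Q = ṁ·Cp·ΔT = 1442 × 2.60 × (14.1 − 64.7) = -189710 kJ/h
Converting: 189710 / 3600 s = 52.697 kW
Cooling duty = 3161.8 kJ/min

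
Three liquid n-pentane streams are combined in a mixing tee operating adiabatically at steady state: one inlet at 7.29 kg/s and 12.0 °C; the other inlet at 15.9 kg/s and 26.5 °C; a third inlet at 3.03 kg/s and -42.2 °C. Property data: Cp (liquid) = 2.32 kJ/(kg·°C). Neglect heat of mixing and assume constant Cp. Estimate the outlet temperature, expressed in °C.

T_out = 14.5 °C

Adiabatic, steady state ⇒ Σ ṁᵢCp,ᵢ(T_out − Tᵢ) = 0
Σ ṁᵢCp,ᵢTᵢ = 7.29×2.32×12.0 + 15.9×2.32×26.5 + 3.03×2.32×-42.2 = 883.84
Σ ṁᵢCp,ᵢ = 7.29×2.32 + 15.9×2.32 + 3.03×2.32 = 60.83
T_out = 883.84 / 60.83 = 14.53 °C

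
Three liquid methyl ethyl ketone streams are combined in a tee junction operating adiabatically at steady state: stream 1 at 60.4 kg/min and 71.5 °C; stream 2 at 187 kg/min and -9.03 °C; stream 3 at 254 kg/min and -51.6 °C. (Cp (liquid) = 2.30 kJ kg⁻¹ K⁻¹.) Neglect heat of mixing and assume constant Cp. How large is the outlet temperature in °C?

T_out = -20.9 °C

Energy balance with Q = 0: Σ ṁᵢCp,ᵢ(T_out − Tᵢ) = 0
Σ ṁᵢCp,ᵢTᵢ = 60.4×2.30×71.5 + 187×2.30×-9.03 + 254×2.30×-51.6 = -24096
Σ ṁᵢCp,ᵢ = 60.4×2.30 + 187×2.30 + 254×2.30 = 1153.2
T_out = -24096 / 1153.2 = -20.894 °C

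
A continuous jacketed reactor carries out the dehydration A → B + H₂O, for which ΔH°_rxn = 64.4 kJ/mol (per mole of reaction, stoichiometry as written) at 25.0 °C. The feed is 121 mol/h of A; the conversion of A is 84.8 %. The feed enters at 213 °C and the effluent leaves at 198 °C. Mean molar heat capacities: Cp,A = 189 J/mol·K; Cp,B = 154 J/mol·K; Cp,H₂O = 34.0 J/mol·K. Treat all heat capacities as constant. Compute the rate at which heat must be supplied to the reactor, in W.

Extent of reaction ξ = 0.848 × 121 = 102.61 mol/h
Reaction term: ξ·ΔH°_rxn = 102.61 × 64.4 = 6608 kJ/h
Sensible, feed 213→25 °C: -4299.4 kJ/h
Outlet flows (mol/h): A 18.392, B 102.61, H₂O 102.61
Sensible, products 25→198 °C: 3938.6 kJ/h
Q = ΔH = 6247.2 kJ/h = 1.7353 kW
Heat supplied = 1735.3 W

Q_in = 1740 W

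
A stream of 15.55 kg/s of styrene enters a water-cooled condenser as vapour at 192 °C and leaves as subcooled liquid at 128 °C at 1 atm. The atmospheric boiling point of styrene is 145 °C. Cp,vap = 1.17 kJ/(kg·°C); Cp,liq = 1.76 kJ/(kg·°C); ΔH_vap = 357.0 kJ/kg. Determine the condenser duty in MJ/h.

vapour 192→145 °C: -54.99 kJ/kg
condensation at 145 °C: -357 kJ/kg
liquid 145→128 °C: -29.92 kJ/kg
Δh = -54.99 + -357 + -29.92 = -441.91 kJ/kg
Q = ṁ·Δh = 15.55 kg/s × -441.91 kJ/kg = -6871.7 kJ/s
|Q| = 6871.7 kW = 24738 MJ/h

Q_c = 24700 MJ/h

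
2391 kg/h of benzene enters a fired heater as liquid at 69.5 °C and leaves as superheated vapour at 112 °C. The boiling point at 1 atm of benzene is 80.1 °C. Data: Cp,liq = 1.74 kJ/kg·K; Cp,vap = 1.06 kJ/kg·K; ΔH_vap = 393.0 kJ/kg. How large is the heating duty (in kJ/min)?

Q = 17700 kJ/min

liquid 69.5→80.1 °C: 18.444 kJ/kg
vaporisation at 80.1 °C: 393 kJ/kg
vapour 80.1→112 °C: 33.814 kJ/kg
Δh = 18.444 + 393 + 33.814 = 445.26 kJ/kg
Q = ṁ·Δh = 2391 kg/h × 445.26 kJ/kg = 1.0646e+06 kJ/h
|Q| = 295.73 kW = 17744 kJ/min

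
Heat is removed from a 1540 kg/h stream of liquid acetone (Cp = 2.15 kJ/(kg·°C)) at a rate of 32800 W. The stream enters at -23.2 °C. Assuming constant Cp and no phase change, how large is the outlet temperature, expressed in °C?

T_out = -58.9 °C

Q = 32800 W = 118080 kJ/h
ΔT = Q/(ṁ·Cp) = 118080/(1540×2.15) = 35.663 K
T_out = -23.2 − 35.663 = -58.863 °C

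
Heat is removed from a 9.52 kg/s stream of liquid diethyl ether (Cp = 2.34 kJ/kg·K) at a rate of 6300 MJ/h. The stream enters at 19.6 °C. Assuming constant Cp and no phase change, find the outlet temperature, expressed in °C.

Q = 6300 MJ/h = 1750 kJ/s
ΔT = Q/(ṁ·Cp) = 1750/(9.52×2.34) = 78.557 K
T_out = 19.6 − 78.557 = -58.957 °C

T_out = -59.0 °C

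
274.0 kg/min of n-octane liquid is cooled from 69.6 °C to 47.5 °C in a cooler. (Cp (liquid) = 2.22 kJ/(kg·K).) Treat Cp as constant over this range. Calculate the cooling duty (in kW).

Q_c = 224 kW

Q = ṁ·Cp·ΔT = 274.0 × 2.22 × (47.5 − 69.6) = -13443 kJ/min
Converting: 13443 / 60 s = 224.05 kW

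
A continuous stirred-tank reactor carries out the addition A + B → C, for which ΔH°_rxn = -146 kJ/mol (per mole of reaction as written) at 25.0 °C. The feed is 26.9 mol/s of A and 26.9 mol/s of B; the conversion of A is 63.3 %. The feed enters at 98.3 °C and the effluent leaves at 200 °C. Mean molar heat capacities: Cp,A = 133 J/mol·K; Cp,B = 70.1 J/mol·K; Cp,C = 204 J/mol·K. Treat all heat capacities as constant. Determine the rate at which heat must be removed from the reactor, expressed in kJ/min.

Q_out = 116000 kJ/min

Extent of reaction ξ = 0.633 × 26.9 = 17.028 mol/s
Reaction term: ξ·ΔH°_rxn = 17.028 × -146 = -2486 kJ/s
Sensible, feed 98.3→25 °C: -400.47 kJ/s
Outlet flows (mol/s): A 9.8723, B 9.8723, C 17.028
Sensible, products 25→200 °C: 958.78 kJ/s
Q = ΔH = -1927.7 kJ/s = -1927.7 kW
Heat removed = 115660 kJ/min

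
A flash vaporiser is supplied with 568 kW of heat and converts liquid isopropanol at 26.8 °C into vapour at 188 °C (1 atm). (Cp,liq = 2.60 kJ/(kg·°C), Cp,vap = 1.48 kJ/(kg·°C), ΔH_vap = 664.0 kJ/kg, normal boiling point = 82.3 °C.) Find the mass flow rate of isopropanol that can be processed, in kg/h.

ṁ = 2120 kg/h

Δh = 2.60×(82.3−26.8) + 664.0 + 1.48×(188−82.3) = 964.74 kJ/kg
Q = 568 kW = 568 kJ/s = 2.0448e+06 kJ/h
ṁ = Q/Δh = 2.0448e+06 / 964.74 = 2119.5 kg/h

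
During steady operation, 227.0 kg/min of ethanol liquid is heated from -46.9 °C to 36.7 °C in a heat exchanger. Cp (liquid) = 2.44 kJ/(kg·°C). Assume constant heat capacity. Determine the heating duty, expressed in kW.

Q = ṁ·Cp·ΔT = 227.0 × 2.44 × (36.7 − -46.9) = 46304 kJ/min
Converting: 46304 / 60 s = 771.74 kW

Q = 772 kW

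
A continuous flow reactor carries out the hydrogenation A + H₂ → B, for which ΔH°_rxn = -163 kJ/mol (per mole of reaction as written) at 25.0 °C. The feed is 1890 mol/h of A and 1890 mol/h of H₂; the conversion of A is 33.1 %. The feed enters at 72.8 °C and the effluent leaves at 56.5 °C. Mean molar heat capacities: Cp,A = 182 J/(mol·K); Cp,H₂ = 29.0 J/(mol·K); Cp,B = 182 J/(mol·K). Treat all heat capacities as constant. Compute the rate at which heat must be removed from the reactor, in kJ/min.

Q_out = 1820 kJ/min

Extent of reaction ξ = 0.331 × 1890 = 625.59 mol/h
Reaction term: ξ·ΔH°_rxn = 625.59 × -163 = -101970 kJ/h
Sensible, feed 72.8→25 °C: -19062 kJ/h
Outlet flows (mol/h): A 1264.4, H₂ 1264.4, B 625.59
Sensible, products 25→56.5 °C: 11990 kJ/h
Q = ΔH = -109040 kJ/h = -30.29 kW
Heat removed = 1817.4 kJ/min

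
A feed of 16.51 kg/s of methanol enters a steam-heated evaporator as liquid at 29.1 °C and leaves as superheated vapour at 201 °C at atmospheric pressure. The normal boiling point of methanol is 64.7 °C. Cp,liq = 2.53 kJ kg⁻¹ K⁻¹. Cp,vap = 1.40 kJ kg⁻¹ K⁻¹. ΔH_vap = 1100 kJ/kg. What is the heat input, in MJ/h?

liquid 29.1→64.7 °C: 90.068 kJ/kg
vaporisation at 64.7 °C: 1100 kJ/kg
vapour 64.7→201 °C: 190.82 kJ/kg
Δh = 90.068 + 1100 + 190.82 = 1380.9 kJ/kg
Q = ṁ·Δh = 16.51 kg/s × 1380.9 kJ/kg = 22798 kJ/s
|Q| = 22798 kW = 82074 MJ/h

Q = 82100 MJ/h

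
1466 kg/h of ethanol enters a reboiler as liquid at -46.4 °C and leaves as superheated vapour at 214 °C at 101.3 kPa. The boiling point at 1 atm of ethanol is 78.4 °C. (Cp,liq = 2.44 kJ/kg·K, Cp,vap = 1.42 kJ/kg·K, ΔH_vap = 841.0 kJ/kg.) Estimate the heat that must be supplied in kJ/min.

liquid -46.4→78.4 °C: 304.51 kJ/kg
vaporisation at 78.4 °C: 841 kJ/kg
vapour 78.4→214 °C: 192.55 kJ/kg
Δh = 304.51 + 841 + 192.55 = 1338.1 kJ/kg
Q = ṁ·Δh = 1466 kg/h × 1338.1 kJ/kg = 1.9616e+06 kJ/h
|Q| = 544.89 kW = 32693 kJ/min

Q = 32700 kJ/min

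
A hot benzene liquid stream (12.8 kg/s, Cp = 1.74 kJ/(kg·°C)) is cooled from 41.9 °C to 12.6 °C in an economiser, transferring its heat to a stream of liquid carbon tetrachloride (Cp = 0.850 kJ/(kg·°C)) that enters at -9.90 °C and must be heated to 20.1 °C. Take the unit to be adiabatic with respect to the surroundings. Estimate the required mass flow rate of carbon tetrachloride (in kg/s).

ṁ_c = 25.6 kg/s

Heat released by hot stream: Q = 12.8 × 1.74 × (41.9 − 12.6) = 652.57 kJ/s
Energy balance on cold side (adiabatic exchanger): Q = ṁ_c·Cp_c·(T_c,out − T_c,in)
ṁ_c = 652.57 / [0.850 × (20.1 − -9.90)] = 25.591 kg/s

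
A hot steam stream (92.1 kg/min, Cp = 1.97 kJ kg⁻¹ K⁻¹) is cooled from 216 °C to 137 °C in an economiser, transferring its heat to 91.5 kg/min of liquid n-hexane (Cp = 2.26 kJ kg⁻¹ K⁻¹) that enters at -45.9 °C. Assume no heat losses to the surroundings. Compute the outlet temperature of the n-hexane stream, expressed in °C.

Heat released by hot stream: Q = 92.1 × 1.97 × (216 − 137) = 14334 kJ/min
Energy balance on cold side (adiabatic exchanger): Q = ṁ_c·Cp_c·(T_c,out − T_c,in)
T_c,out = -45.9 + 14334/(91.5 × 2.26) = 23.414 °C

T_c,out = 23.4 °C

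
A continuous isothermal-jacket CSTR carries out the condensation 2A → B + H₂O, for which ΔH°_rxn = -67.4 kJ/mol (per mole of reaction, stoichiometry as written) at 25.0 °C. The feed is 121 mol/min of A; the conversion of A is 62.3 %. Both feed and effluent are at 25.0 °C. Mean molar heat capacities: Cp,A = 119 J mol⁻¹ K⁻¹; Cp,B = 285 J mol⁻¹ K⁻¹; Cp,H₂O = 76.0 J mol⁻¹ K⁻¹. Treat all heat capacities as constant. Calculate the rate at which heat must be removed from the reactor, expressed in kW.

Extent of reaction ξ = 0.623 × 121 / 2 = 37.691 mol/min
Reaction term: ξ·ΔH°_rxn = 37.691 × -67.4 = -2540.4 kJ/min
Q = ΔH = -2540.4 kJ/min = -42.34 kW
Heat removed = 42.34 kW

Q_out = 42.3 kW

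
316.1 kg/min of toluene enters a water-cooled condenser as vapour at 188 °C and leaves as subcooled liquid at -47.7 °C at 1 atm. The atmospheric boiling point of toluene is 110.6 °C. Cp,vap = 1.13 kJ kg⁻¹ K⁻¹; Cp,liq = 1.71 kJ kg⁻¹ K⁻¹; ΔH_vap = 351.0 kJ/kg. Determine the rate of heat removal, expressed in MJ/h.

vapour 188→110.6 °C: -87.462 kJ/kg
condensation at 110.6 °C: -351 kJ/kg
liquid 110.6→-47.7 °C: -270.69 kJ/kg
Δh = -87.462 + -351 + -270.69 = -709.16 kJ/kg
Q = ṁ·Δh = 316.1 kg/min × -709.16 kJ/kg = -224160 kJ/min
|Q| = 3736.1 kW = 13450 MJ/h

Q_c = 13400 MJ/h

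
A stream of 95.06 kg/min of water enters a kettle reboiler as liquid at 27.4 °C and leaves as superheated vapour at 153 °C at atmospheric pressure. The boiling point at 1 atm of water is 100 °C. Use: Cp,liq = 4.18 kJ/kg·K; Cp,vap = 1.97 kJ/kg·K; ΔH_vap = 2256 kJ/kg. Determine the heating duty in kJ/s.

Q = 4220 kJ/s

liquid 27.4→100 °C: 303.47 kJ/kg
vaporisation at 100 °C: 2256 kJ/kg
vapour 100→153 °C: 104.41 kJ/kg
Δh = 303.47 + 2256 + 104.41 = 2663.9 kJ/kg
Q = ṁ·Δh = 95.06 kg/min × 2663.9 kJ/kg = 253230 kJ/min
|Q| = 4220.5 kW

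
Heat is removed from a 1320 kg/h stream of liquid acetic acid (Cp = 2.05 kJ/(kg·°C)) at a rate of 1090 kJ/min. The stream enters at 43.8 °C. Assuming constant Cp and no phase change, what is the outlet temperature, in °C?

Q = 1090 kJ/min = 65400 kJ/h
ΔT = Q/(ṁ·Cp) = 65400/(1320×2.05) = 24.169 K
T_out = 43.8 − 24.169 = 19.631 °C

T_out = 19.6 °C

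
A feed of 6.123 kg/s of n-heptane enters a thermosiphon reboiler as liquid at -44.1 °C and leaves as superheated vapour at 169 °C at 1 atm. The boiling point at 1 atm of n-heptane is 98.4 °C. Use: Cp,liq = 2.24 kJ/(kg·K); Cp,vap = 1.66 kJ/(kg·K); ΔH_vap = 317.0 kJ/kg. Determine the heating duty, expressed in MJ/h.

Q = 16600 MJ/h

liquid -44.1→98.4 °C: 319.2 kJ/kg
vaporisation at 98.4 °C: 317 kJ/kg
vapour 98.4→169 °C: 117.2 kJ/kg
Δh = 319.2 + 317 + 117.2 = 753.4 kJ/kg
Q = ṁ·Δh = 6.123 kg/s × 753.4 kJ/kg = 4613 kJ/s
|Q| = 4613 kW = 16607 MJ/h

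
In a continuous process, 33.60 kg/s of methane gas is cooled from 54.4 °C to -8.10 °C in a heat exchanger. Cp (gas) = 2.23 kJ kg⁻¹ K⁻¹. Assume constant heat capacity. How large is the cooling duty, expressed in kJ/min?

Q = ṁ·Cp·ΔT = 33.60 × 2.23 × (-8.10 − 54.4) = -4683 kJ/s
Cooling duty = 280980 kJ/min

Q_c = 281000 kJ/min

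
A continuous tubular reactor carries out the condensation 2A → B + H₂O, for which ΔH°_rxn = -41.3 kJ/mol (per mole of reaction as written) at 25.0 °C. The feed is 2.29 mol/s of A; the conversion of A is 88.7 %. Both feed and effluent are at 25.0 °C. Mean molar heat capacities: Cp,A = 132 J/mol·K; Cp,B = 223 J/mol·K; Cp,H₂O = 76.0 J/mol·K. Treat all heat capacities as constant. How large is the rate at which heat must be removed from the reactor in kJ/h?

Q_out = 151000 kJ/h

Extent of reaction ξ = 0.887 × 2.29 / 2 = 1.0156 mol/s
Reaction term: ξ·ΔH°_rxn = 1.0156 × -41.3 = -41.945 kJ/s
Q = ΔH = -41.945 kJ/s = -41.945 kW
Heat removed = 151000 kJ/h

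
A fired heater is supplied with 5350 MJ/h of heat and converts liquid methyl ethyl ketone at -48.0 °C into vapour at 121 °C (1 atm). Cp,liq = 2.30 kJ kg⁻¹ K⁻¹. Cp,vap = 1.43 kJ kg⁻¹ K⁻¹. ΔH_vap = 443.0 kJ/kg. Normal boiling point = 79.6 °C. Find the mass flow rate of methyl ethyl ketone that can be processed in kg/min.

ṁ = 112 kg/min

Δh = 2.30×(79.6−-48.0) + 443.0 + 1.43×(121−79.6) = 795.68 kJ/kg
Q = 5350 MJ/h = 1486.1 kJ/s = 89167 kJ/min
ṁ = Q/Δh = 89167 / 795.68 = 112.06 kg/min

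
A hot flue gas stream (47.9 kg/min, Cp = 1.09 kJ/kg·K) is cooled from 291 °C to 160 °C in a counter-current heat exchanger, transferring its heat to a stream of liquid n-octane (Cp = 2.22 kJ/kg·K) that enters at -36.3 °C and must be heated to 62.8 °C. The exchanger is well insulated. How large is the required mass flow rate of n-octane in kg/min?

ṁ_c = 31.1 kg/min

Heat released by hot stream: Q = 47.9 × 1.09 × (291 − 160) = 6839.6 kJ/min
Energy balance on cold side (adiabatic exchanger): Q = ṁ_c·Cp_c·(T_c,out − T_c,in)
ṁ_c = 6839.6 / [2.22 × (62.8 − -36.3)] = 31.089 kg/min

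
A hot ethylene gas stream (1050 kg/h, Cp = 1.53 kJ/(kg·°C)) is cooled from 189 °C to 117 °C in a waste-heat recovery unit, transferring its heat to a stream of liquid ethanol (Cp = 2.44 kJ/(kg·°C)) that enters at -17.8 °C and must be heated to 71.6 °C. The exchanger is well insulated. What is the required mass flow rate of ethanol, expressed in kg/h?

ṁ_c = 530 kg/h

Heat released by hot stream: Q = 1050 × 1.53 × (189 − 117) = 115670 kJ/h
Energy balance on cold side (adiabatic exchanger): Q = ṁ_c·Cp_c·(T_c,out − T_c,in)
ṁ_c = 115670 / [2.44 × (71.6 − -17.8)] = 530.26 kg/h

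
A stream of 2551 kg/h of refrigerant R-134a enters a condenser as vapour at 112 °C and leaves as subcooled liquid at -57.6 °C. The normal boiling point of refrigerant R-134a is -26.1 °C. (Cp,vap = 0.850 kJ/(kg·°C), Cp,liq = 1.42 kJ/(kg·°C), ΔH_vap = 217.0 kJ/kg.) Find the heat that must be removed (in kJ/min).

Q_c = 16100 kJ/min

vapour 112→-26.1 °C: -117.38 kJ/kg
condensation at -26.1 °C: -217 kJ/kg
liquid -26.1→-57.6 °C: -44.73 kJ/kg
Δh = -117.38 + -217 + -44.73 = -379.12 kJ/kg
Q = ṁ·Δh = 2551 kg/h × -379.12 kJ/kg = -967120 kJ/h
|Q| = 268.65 kW = 16119 kJ/min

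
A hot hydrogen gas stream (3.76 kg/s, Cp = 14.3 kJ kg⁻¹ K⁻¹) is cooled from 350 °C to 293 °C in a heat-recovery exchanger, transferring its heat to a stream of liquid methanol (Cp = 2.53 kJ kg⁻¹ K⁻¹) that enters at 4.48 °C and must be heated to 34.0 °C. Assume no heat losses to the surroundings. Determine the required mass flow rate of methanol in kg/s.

ṁ_c = 41.0 kg/s

Heat released by hot stream: Q = 3.76 × 14.3 × (350 − 293) = 3064.8 kJ/s
Energy balance on cold side (adiabatic exchanger): Q = ṁ_c·Cp_c·(T_c,out − T_c,in)
ṁ_c = 3064.8 / [2.53 × (34.0 − 4.48)] = 41.036 kg/s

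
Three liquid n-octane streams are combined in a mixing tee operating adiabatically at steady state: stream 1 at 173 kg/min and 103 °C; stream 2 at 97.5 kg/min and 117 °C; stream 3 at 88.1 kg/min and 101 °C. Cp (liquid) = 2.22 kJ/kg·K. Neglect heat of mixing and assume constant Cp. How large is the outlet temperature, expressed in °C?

T_out = 106 °C

Adiabatic, steady state ⇒ Σ ṁᵢCp,ᵢ(T_out − Tᵢ) = 0
T_out = Σ ṁᵢCp,ᵢTᵢ / Σ ṁᵢCp,ᵢ
      = 84637 / 796.09 = 106.32 °C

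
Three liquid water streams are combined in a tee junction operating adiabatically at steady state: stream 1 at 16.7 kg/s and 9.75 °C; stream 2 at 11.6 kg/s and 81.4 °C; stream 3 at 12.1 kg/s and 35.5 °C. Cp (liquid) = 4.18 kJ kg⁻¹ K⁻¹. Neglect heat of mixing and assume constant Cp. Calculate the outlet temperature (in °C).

T_out = 38.0 °C

No heat crosses the boundary, so H_out = H_in.
Σ ṁᵢCp,ᵢTᵢ = 16.7×4.18×9.75 + 11.6×4.18×81.4 + 12.1×4.18×35.5 = 6423.1
Σ ṁᵢCp,ᵢ = 16.7×4.18 + 11.6×4.18 + 12.1×4.18 = 168.87
T_out = 6423.1 / 168.87 = 38.035 °C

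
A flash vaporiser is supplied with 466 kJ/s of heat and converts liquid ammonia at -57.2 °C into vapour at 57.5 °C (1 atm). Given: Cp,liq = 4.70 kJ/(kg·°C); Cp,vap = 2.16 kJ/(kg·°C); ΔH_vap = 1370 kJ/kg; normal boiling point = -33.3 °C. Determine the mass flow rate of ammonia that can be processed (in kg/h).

Δh = 4.70×(-33.3−-57.2) + 1370 + 2.16×(57.5−-33.3) = 1678.5 kJ/kg
Q = 466 kJ/s = 466 kJ/s = 1.6776e+06 kJ/h
ṁ = Q/Δh = 1.6776e+06 / 1678.5 = 999.49 kg/h

ṁ = 999 kg/h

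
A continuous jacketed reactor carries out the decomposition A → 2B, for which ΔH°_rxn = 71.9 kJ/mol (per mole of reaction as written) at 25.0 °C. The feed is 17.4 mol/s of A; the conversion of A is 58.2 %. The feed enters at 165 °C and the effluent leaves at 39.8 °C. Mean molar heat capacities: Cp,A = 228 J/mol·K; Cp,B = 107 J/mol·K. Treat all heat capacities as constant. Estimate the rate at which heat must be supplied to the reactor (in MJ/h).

Q_in = 826 MJ/h

Extent of reaction ξ = 0.582 × 17.4 = 10.127 mol/s
Reaction term: ξ·ΔH°_rxn = 10.127 × 71.9 = 728.12 kJ/s
Sensible, feed 165→25 °C: -555.41 kJ/s
Outlet flows (mol/s): A 7.2732, B 20.254
Sensible, products 25→39.8 °C: 56.616 kJ/s
Q = ΔH = 229.33 kJ/s = 229.33 kW
Heat supplied = 825.57 MJ/h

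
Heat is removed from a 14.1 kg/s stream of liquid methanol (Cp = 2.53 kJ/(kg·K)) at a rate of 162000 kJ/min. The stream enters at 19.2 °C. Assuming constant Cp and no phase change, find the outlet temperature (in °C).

T_out = -56.5 °C

Q = 162000 kJ/min = 2700 kJ/s
ΔT = Q/(ṁ·Cp) = 2700/(14.1×2.53) = 75.687 K
T_out = 19.2 − 75.687 = -56.487 °C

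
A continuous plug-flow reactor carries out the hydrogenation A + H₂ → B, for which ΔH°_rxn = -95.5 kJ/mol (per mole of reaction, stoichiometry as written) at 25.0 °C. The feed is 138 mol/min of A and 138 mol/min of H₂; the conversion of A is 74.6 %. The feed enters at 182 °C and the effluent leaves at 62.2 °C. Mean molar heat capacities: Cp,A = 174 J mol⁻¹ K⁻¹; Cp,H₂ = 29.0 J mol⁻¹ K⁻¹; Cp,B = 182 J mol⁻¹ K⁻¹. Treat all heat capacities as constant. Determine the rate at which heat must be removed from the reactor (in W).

Q_out = 221000 W

Extent of reaction ξ = 0.746 × 138 = 102.95 mol/min
Reaction term: ξ·ΔH°_rxn = 102.95 × -95.5 = -9831.5 kJ/min
Sensible, feed 182→25 °C: -4398.2 kJ/min
Outlet flows (mol/min): A 35.052, H₂ 35.052, B 102.95
Sensible, products 25→62.2 °C: 961.7 kJ/min
Q = ΔH = -13268 kJ/min = -221.13 kW
Heat removed = 221130 W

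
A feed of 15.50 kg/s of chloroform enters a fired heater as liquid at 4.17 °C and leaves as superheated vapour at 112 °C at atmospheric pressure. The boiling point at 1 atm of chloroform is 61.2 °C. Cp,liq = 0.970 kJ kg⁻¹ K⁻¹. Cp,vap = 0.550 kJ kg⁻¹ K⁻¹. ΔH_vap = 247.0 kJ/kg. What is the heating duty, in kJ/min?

Q = 307000 kJ/min

liquid 4.17→61.2 °C: 55.319 kJ/kg
vaporisation at 61.2 °C: 247 kJ/kg
vapour 61.2→112 °C: 27.94 kJ/kg
Δh = 55.319 + 247 + 27.94 = 330.26 kJ/kg
Q = ṁ·Δh = 15.50 kg/s × 330.26 kJ/kg = 5119 kJ/s
|Q| = 5119 kW = 307140 kJ/min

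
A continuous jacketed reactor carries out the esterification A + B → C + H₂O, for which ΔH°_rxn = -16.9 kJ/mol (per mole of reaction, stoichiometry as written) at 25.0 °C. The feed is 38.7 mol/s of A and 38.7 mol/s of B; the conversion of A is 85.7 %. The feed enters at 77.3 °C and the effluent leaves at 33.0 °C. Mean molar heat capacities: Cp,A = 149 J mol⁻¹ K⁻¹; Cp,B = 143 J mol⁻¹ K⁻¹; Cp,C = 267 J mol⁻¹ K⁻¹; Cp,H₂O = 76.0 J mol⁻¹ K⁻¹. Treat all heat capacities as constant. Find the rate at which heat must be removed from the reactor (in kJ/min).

Extent of reaction ξ = 0.857 × 38.7 = 33.166 mol/s
Reaction term: ξ·ΔH°_rxn = 33.166 × -16.9 = -560.5 kJ/s
Sensible, feed 77.3→25 °C: -591.01 kJ/s
Outlet flows (mol/s): A 5.5341, B 5.5341, C 33.166, H₂O 33.166
Sensible, products 25→33.0 °C: 103.93 kJ/s
Q = ΔH = -1047.6 kJ/s = -1047.6 kW
Heat removed = 62855 kJ/min

Q_out = 62900 kJ/min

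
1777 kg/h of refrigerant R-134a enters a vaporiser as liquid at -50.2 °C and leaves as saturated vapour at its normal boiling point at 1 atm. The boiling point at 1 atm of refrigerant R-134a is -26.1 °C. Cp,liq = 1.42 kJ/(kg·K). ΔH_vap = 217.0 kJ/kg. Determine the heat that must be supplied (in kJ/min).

Q = 7440 kJ/min

liquid -50.2→-26.1 °C: 34.222 kJ/kg
vaporisation at -26.1 °C: 217 kJ/kg
Δh = 34.222 + 217 = 251.22 kJ/kg
Q = ṁ·Δh = 1777 kg/h × 251.22 kJ/kg = 446420 kJ/h
|Q| = 124.01 kW = 7440.4 kJ/min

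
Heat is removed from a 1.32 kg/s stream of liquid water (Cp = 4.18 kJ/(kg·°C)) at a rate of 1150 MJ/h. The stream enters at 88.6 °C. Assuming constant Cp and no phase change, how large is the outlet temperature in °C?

T_out = 30.7 °C

Q = 1150 MJ/h = 319.44 kJ/s
ΔT = Q/(ṁ·Cp) = 319.44/(1.32×4.18) = 57.896 K
T_out = 88.6 − 57.896 = 30.704 °C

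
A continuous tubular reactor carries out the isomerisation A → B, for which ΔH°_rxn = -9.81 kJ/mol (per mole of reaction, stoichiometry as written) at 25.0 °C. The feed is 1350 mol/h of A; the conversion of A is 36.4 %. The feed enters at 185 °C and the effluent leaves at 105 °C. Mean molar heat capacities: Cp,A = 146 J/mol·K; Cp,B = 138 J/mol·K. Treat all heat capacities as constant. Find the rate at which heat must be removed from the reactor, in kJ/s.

Q_out = 5.81 kJ/s

Extent of reaction ξ = 0.364 × 1350 = 491.4 mol/h
Reaction term: ξ·ΔH°_rxn = 491.4 × -9.81 = -4820.6 kJ/h
Sensible, feed 185→25 °C: -31536 kJ/h
Outlet flows (mol/h): A 858.6, B 491.4
Sensible, products 25→105 °C: 15454 kJ/h
Q = ΔH = -20903 kJ/h = -5.8064 kW
Heat removed = 5.8064 kJ/s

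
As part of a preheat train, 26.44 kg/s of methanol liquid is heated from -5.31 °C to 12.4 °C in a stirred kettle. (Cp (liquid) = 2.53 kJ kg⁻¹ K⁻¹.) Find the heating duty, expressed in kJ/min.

Q = 71100 kJ/min

Q = ṁ·Cp·ΔT = 26.44 × 2.53 × (12.4 − -5.31) = 1184.7 kJ/s
Heating duty = 71081 kJ/min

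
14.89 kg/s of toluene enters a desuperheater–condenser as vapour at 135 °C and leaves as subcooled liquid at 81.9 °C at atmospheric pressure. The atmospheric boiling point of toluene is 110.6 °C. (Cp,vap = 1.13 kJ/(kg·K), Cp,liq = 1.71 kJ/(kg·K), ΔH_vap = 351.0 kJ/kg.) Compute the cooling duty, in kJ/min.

Q_c = 382000 kJ/min

vapour 135→110.6 °C: -27.572 kJ/kg
condensation at 110.6 °C: -351 kJ/kg
liquid 110.6→81.9 °C: -49.077 kJ/kg
Δh = -27.572 + -351 + -49.077 = -427.65 kJ/kg
Q = ṁ·Δh = 14.89 kg/s × -427.65 kJ/kg = -6367.7 kJ/s
|Q| = 6367.7 kW = 382060 kJ/min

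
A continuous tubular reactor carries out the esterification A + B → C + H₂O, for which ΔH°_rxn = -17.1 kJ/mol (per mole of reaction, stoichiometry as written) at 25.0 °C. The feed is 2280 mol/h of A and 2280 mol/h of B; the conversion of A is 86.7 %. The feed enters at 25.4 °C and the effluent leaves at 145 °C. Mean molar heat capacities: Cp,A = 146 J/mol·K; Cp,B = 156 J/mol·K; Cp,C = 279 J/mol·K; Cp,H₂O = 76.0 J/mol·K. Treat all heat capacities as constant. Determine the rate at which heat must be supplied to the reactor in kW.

Q_in = 17.0 kW

Extent of reaction ξ = 0.867 × 2280 = 1976.8 mol/h
Reaction term: ξ·ΔH°_rxn = 1976.8 × -17.1 = -33803 kJ/h
Sensible, feed 25.4→25 °C: -275.42 kJ/h
Outlet flows (mol/h): A 303.24, B 303.24, C 1976.8, H₂O 1976.8
Sensible, products 25→145 °C: 95199 kJ/h
Q = ΔH = 61121 kJ/h = 16.978 kW
Heat supplied = 16.978 kW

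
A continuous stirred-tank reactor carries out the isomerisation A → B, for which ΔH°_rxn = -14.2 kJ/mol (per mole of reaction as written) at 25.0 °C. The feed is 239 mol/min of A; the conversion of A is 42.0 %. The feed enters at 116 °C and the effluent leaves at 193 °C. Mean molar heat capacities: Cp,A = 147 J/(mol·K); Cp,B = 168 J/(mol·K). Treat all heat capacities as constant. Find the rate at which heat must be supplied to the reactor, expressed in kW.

Extent of reaction ξ = 0.420 × 239 = 100.38 mol/min
Reaction term: ξ·ΔH°_rxn = 100.38 × -14.2 = -1425.4 kJ/min
Sensible, feed 116→25 °C: -3197.1 kJ/min
Outlet flows (mol/min): A 138.62, B 100.38
Sensible, products 25→193 °C: 6256.5 kJ/min
Q = ΔH = 1634 kJ/min = 27.233 kW
Heat supplied = 27.233 kW

Q_in = 27.2 kW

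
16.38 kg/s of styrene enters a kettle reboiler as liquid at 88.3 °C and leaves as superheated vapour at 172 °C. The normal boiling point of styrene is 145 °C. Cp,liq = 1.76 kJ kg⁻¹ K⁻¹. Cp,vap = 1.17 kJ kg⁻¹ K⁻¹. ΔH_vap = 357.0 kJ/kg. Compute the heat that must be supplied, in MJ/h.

Q = 28800 MJ/h

liquid 88.3→145 °C: 99.792 kJ/kg
vaporisation at 145 °C: 357 kJ/kg
vapour 145→172 °C: 31.59 kJ/kg
Δh = 99.792 + 357 + 31.59 = 488.38 kJ/kg
Q = ṁ·Δh = 16.38 kg/s × 488.38 kJ/kg = 7999.7 kJ/s
|Q| = 7999.7 kW = 28799 MJ/h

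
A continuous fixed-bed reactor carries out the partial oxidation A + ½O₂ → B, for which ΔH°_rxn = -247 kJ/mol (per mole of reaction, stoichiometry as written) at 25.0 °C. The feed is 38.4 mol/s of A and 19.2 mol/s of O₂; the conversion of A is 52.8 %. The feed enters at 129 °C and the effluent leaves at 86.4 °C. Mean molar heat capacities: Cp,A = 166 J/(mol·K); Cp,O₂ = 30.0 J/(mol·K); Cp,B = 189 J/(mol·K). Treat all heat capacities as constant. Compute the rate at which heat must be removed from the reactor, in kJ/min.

Q_out = 318000 kJ/min

Extent of reaction ξ = 0.528 × 38.4 = 20.275 mol/s
Reaction term: ξ·ΔH°_rxn = 20.275 × -247 = -5008 kJ/s
Sensible, feed 129→25 °C: -722.84 kJ/s
Outlet flows (mol/s): A 18.125, O₂ 9.0624, B 20.275
Sensible, products 25→86.4 °C: 436.71 kJ/s
Q = ΔH = -5294.1 kJ/s = -5294.1 kW
Heat removed = 317650 kJ/min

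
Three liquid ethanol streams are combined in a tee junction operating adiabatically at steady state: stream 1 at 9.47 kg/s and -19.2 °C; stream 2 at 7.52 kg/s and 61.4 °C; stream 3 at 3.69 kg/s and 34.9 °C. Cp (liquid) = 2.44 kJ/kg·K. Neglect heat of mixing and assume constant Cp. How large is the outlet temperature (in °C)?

Adiabatic, steady state ⇒ Σ ṁᵢCp,ᵢ(T_out − Tᵢ) = 0
Σ ṁᵢCp,ᵢTᵢ = 9.47×2.44×-19.2 + 7.52×2.44×61.4 + 3.69×2.44×34.9 = 997.19
Σ ṁᵢCp,ᵢ = 9.47×2.44 + 7.52×2.44 + 3.69×2.44 = 50.459
T_out = 997.19 / 50.459 = 19.762 °C

T_out = 19.8 °C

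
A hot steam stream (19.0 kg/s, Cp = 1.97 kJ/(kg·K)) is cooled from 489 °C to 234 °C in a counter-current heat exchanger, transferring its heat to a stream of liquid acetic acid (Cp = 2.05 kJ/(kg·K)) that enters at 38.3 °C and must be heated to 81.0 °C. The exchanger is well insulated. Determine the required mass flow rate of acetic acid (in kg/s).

ṁ_c = 109 kg/s

Heat released by hot stream: Q = 19.0 × 1.97 × (489 − 234) = 9544.6 kJ/s
Energy balance on cold side (adiabatic exchanger): Q = ṁ_c·Cp_c·(T_c,out − T_c,in)
ṁ_c = 9544.6 / [2.05 × (81.0 − 38.3)] = 109.04 kg/s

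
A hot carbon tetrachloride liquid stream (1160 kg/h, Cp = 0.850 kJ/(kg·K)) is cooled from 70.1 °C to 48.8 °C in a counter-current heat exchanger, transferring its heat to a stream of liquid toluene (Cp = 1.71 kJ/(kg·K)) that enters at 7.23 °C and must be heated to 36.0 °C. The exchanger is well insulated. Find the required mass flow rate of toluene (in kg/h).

ṁ_c = 427 kg/h

Heat released by hot stream: Q = 1160 × 0.850 × (70.1 − 48.8) = 21002 kJ/h
Energy balance on cold side (adiabatic exchanger): Q = ṁ_c·Cp_c·(T_c,out − T_c,in)
ṁ_c = 21002 / [1.71 × (36.0 − 7.23)] = 426.89 kg/h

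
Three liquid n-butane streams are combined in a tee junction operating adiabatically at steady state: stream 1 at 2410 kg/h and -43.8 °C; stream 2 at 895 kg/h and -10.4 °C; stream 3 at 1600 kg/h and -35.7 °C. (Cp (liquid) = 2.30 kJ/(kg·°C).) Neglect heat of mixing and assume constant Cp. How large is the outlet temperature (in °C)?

Energy balance with Q = 0: Σ ṁᵢCp,ᵢ(T_out − Tᵢ) = 0
T_out = Σ ṁᵢCp,ᵢTᵢ / Σ ṁᵢCp,ᵢ
      = -395570 / 11282 = -35.063 °C

T_out = -35.1 °C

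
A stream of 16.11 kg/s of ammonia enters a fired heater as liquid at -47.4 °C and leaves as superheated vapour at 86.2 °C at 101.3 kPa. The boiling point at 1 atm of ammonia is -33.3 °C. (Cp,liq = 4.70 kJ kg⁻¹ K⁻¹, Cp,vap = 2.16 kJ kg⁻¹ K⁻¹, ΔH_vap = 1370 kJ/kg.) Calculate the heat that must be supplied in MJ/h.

liquid -47.4→-33.3 °C: 66.27 kJ/kg
vaporisation at -33.3 °C: 1370 kJ/kg
vapour -33.3→86.2 °C: 258.12 kJ/kg
Δh = 66.27 + 1370 + 258.12 = 1694.4 kJ/kg
Q = ṁ·Δh = 16.11 kg/s × 1694.4 kJ/kg = 27297 kJ/s
|Q| = 27297 kW = 98268 MJ/h

Q = 98300 MJ/h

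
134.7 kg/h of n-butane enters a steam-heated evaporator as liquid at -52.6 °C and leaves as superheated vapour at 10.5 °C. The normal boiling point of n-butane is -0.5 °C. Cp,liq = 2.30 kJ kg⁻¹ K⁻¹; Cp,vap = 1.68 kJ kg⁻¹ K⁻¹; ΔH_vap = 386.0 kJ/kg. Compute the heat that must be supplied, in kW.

liquid -52.6→-0.5 °C: 119.83 kJ/kg
vaporisation at -0.5 °C: 386 kJ/kg
vapour -0.5→10.5 °C: 18.48 kJ/kg
Δh = 119.83 + 386 + 18.48 = 524.31 kJ/kg
Q = ṁ·Δh = 134.7 kg/h × 524.31 kJ/kg = 70625 kJ/h
|Q| = 19.618 kW

Q = 19.6 kW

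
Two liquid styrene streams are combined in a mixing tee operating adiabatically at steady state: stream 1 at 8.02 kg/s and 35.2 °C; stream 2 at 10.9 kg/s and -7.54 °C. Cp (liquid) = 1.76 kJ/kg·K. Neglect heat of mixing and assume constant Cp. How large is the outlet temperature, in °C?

T_out = 10.6 °C

Adiabatic, steady state ⇒ Σ ṁᵢCp,ᵢ(T_out − Tᵢ) = 0
T_out = Σ ṁᵢCp,ᵢTᵢ / Σ ṁᵢCp,ᵢ
      = 352.21 / 33.299 = 10.577 °C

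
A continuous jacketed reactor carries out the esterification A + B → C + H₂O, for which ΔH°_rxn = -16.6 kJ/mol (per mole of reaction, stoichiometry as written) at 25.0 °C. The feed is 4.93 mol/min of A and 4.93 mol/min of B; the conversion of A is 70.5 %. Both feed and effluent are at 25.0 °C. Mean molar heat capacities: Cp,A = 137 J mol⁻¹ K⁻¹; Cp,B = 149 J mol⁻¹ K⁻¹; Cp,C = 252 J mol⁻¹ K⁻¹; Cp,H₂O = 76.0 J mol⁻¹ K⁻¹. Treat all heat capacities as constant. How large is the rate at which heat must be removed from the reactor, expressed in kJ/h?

Q_out = 3460 kJ/h

Extent of reaction ξ = 0.705 × 4.93 = 3.4756 mol/min
Reaction term: ξ·ΔH°_rxn = 3.4756 × -16.6 = -57.696 kJ/min
Q = ΔH = -57.696 kJ/min = -0.9616 kW
Heat removed = 3461.7 kJ/h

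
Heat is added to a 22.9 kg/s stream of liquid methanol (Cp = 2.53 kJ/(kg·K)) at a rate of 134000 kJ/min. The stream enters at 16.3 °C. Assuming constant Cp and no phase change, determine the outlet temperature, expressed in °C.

Q = 134000 kJ/min = 2233.3 kJ/s
ΔT = Q/(ṁ·Cp) = 2233.3/(22.9×2.53) = 38.548 K
T_out = 16.3 + 38.548 = 54.848 °C

T_out = 54.8 °C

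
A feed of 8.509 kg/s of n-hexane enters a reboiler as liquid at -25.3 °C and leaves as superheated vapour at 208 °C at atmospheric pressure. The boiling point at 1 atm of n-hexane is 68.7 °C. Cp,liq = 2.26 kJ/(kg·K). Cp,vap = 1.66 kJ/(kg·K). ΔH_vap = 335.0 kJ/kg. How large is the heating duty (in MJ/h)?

Q = 23900 MJ/h

liquid -25.3→68.7 °C: 212.44 kJ/kg
vaporisation at 68.7 °C: 335 kJ/kg
vapour 68.7→208 °C: 231.24 kJ/kg
Δh = 212.44 + 335 + 231.24 = 778.68 kJ/kg
Q = ṁ·Δh = 8.509 kg/s × 778.68 kJ/kg = 6625.8 kJ/s
|Q| = 6625.8 kW = 23853 MJ/h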